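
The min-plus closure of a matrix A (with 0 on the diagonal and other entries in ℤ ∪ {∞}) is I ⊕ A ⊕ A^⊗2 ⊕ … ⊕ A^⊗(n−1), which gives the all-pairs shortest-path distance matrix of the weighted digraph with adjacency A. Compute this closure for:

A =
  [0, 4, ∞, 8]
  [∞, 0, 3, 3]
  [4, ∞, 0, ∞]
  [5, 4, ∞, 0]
Closure =
  [0, 4, 7, 7]
  [7, 0, 3, 3]
  [4, 8, 0, 11]
  [5, 4, 7, 0]

This is the Floyd-Warshall all-pairs shortest-path computation. For each intermediate vertex k = 0, 1, …, 3, update dist[i][j] ← min(dist[i][j], dist[i][k] + dist[k][j]). The final matrix gives, for each (i, j), the minimum total weight of any directed path from i to j (possibly empty when i = j).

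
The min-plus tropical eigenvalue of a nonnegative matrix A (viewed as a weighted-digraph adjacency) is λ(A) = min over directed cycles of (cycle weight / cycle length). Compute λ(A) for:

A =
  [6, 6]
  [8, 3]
λ(A) = 3

Enumerate directed cycles and compute their means (weight / length). Sample:
  cycle 0 → 0: weight = 6, length = 1, mean = 6/1 ≈ 6.000
  cycle 1 → 1: weight = 3, length = 1, mean = 3/1 ≈ 3.000
  cycle 0 → 1 → 0: weight = 14, length = 2, mean = 14/2 ≈ 7.000
  cycle 1 → 0 → 1: weight = 14, length = 2, mean = 14/2 ≈ 7.000
Minimum mean = 3.000, attained e.g. along the cycle 1 → 1 with weight 3 and length 1. So λ(A) = 3/1 = 3.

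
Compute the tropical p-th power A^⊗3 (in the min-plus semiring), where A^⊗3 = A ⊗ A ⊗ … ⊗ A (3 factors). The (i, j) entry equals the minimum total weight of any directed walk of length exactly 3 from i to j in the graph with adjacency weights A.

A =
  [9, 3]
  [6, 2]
A^⊗3 =
  [11, 7]
  [10, 6]

Each entry (A^⊗3)_ij equals the minimum over all length-3 walks i = v_0 → v_1 → … → v_3 = j of Σ_t A[v_t][v_{t+1}]. For example, for (i, j) = (0, 1) we minimise over 4 possible intermediate vertex sequences; the minimum is 7, attained along the walk 0 → 1 → 1 → 1.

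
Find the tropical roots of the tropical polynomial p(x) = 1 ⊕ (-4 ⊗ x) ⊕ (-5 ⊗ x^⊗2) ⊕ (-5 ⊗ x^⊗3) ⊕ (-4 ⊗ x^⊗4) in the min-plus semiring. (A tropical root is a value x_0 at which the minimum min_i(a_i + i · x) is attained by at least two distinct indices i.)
Roots: {-1, 0, 1, 5}

Each tropical root is a break point of the lower envelope of the lines y = a_i + i · x (there are 5 lines, with slopes 0, 1, ..., 4). Only the lines that attain the minimum somewhere contribute to roots; other lines are dominated. Here the surviving (envelope) indices are i = 4, i = 3, i = 2, i = 1, i = 0.
Intersections between consecutive envelope lines give the roots: for adjacent envelope indices i < j the intersection is x = (a_i − a_j) / (j − i). Reading off the sorted break points: {-1, 0, 1, 5}.
Verification: at each break x_0, at least two indices attain the minimum of min_i(a_i + i · x_0).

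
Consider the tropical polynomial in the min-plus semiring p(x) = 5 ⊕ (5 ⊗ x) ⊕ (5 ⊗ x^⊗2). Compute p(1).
p(1) = 5

A tropical monomial a ⊗ x^⊗i evaluates to a + i · x. Evaluating each term at x = 1:
  Term 0 contributes 5 + 0 · 1 = 5
  Term 1 contributes 5 + 1 · 1 = 6
  Term 2 contributes 5 + 2 · 1 = 7
p(1) = ⊕ of these = min[5, 6, 7] = 5.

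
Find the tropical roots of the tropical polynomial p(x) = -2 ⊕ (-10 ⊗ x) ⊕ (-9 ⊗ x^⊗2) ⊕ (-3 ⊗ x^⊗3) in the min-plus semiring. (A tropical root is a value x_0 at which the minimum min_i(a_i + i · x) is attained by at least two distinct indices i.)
Roots: {-6, -1, 8}

Each tropical root is a break point of the lower envelope of the lines y = a_i + i · x (there are 4 lines, with slopes 0, 1, ..., 3). Only the lines that attain the minimum somewhere contribute to roots; other lines are dominated. Here the surviving (envelope) indices are i = 3, i = 2, i = 1, i = 0.
Intersections between consecutive envelope lines give the roots: for adjacent envelope indices i < j the intersection is x = (a_i − a_j) / (j − i). Reading off the sorted break points: {-6, -1, 8}.
Verification: at each break x_0, at least two indices attain the minimum of min_i(a_i + i · x_0).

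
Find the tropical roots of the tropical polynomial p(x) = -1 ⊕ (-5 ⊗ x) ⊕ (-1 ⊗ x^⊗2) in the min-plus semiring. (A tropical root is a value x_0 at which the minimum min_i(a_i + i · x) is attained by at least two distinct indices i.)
Roots: {-4, 4}

Each tropical root is a break point of the lower envelope of the lines y = a_i + i · x (there are 3 lines, with slopes 0, 1, ..., 2). Only the lines that attain the minimum somewhere contribute to roots; other lines are dominated. Here the surviving (envelope) indices are i = 2, i = 1, i = 0.
Intersections between consecutive envelope lines give the roots: for adjacent envelope indices i < j the intersection is x = (a_i − a_j) / (j − i). Reading off the sorted break points: {-4, 4}.
Verification: at each break x_0, at least two indices attain the minimum of min_i(a_i + i · x_0).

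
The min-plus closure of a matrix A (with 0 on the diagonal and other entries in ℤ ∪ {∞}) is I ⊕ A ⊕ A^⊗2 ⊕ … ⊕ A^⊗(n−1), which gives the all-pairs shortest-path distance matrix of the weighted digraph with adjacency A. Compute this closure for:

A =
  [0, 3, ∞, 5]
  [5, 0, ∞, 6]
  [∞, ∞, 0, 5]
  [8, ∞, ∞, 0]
Closure =
  [0, 3, ∞, 5]
  [5, 0, ∞, 6]
  [13, 16, 0, 5]
  [8, 11, ∞, 0]

This is the Floyd-Warshall all-pairs shortest-path computation. For each intermediate vertex k = 0, 1, …, 3, update dist[i][j] ← min(dist[i][j], dist[i][k] + dist[k][j]). The final matrix gives, for each (i, j), the minimum total weight of any directed path from i to j (possibly empty when i = j).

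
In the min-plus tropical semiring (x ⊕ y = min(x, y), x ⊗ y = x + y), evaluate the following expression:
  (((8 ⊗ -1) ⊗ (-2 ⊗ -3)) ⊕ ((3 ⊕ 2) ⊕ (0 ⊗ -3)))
(((8 ⊗ -1) ⊗ (-2 ⊗ -3)) ⊕ ((3 ⊕ 2) ⊕ (0 ⊗ -3))) = -3

Expand innermost to outermost. Recall ⊕ takes the minimum of its arguments and ⊗ takes their sum. Working out the expression (((8 ⊗ -1) ⊗ (-2 ⊗ -3)) ⊕ ((3 ⊕ 2) ⊕ (0 ⊗ -3))) gives -3.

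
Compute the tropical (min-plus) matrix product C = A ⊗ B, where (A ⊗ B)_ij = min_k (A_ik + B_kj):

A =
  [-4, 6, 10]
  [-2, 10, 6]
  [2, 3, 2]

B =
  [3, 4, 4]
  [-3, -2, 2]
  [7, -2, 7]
A ⊗ B =
  [-1, 0, 0]
  [1, 2, 2]
  [0, 0, 5]

Apply the min-plus product entry-by-entry:
  C[0][0] = min over k of (A[0][0] + B[0][0] = -4 + 3 = -1, A[0][1] + B[1][0] = 6 + -3 = 3, A[0][2] + B[2][0] = 10 + 7 = 17) = -1 (attained at k = 0)
  C[0][1] = min over k of (A[0][0] + B[0][1] = -4 + 4 = 0, A[0][1] + B[1][1] = 6 + -2 = 4, A[0][2] + B[2][1] = 10 + -2 = 8) = 0 (attained at k = 0)
  C[0][2] = min over k of (A[0][0] + B[0][2] = -4 + 4 = 0, A[0][1] + B[1][2] = 6 + 2 = 8, A[0][2] + B[2][2] = 10 + 7 = 17) = 0 (attained at k = 0)
  C[1][0] = min over k of (A[1][0] + B[0][0] = -2 + 3 = 1, A[1][1] + B[1][0] = 10 + -3 = 7, A[1][2] + B[2][0] = 6 + 7 = 13) = 1 (attained at k = 0)
  C[1][1] = min over k of (A[1][0] + B[0][1] = -2 + 4 = 2, A[1][1] + B[1][1] = 10 + -2 = 8, A[1][2] + B[2][1] = 6 + -2 = 4) = 2 (attained at k = 0)
  C[1][2] = min over k of (A[1][0] + B[0][2] = -2 + 4 = 2, A[1][1] + B[1][2] = 10 + 2 = 12, A[1][2] + B[2][2] = 6 + 7 = 13) = 2 (attained at k = 0)
  C[2][0] = min over k of (A[2][0] + B[0][0] = 2 + 3 = 5, A[2][1] + B[1][0] = 3 + -3 = 0, A[2][2] + B[2][0] = 2 + 7 = 9) = 0 (attained at k = 1)
  C[2][1] = min over k of (A[2][0] + B[0][1] = 2 + 4 = 6, A[2][1] + B[1][1] = 3 + -2 = 1, A[2][2] + B[2][1] = 2 + -2 = 0) = 0 (attained at k = 2)
  C[2][2] = min over k of (A[2][0] + B[0][2] = 2 + 4 = 6, A[2][1] + B[1][2] = 3 + 2 = 5, A[2][2] + B[2][2] = 2 + 7 = 9) = 5 (attained at k = 1)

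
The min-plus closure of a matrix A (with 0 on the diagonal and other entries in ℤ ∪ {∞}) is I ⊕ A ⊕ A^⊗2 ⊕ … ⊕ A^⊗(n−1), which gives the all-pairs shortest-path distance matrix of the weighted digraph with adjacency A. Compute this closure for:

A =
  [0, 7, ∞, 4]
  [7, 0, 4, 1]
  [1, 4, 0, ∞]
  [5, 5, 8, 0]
Closure =
  [0, 7, 11, 4]
  [5, 0, 4, 1]
  [1, 4, 0, 5]
  [5, 5, 8, 0]

This is the Floyd-Warshall all-pairs shortest-path computation. For each intermediate vertex k = 0, 1, …, 3, update dist[i][j] ← min(dist[i][j], dist[i][k] + dist[k][j]). The final matrix gives, for each (i, j), the minimum total weight of any directed path from i to j (possibly empty when i = j).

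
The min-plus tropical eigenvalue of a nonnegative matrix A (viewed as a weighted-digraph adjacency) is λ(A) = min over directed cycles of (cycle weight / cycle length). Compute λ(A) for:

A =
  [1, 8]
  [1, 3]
λ(A) = 1

Enumerate directed cycles and compute their means (weight / length). Sample:
  cycle 0 → 0: weight = 1, length = 1, mean = 1/1 ≈ 1.000
  cycle 1 → 1: weight = 3, length = 1, mean = 3/1 ≈ 3.000
  cycle 0 → 1 → 0: weight = 9, length = 2, mean = 9/2 ≈ 4.500
  cycle 1 → 0 → 1: weight = 9, length = 2, mean = 9/2 ≈ 4.500
Minimum mean = 1.000, attained e.g. along the cycle 0 → 0 with weight 1 and length 1. So λ(A) = 1/1 = 1.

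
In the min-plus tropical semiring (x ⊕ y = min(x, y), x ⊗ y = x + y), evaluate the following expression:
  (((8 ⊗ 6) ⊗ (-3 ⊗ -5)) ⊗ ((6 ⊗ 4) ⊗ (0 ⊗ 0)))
(((8 ⊗ 6) ⊗ (-3 ⊗ -5)) ⊗ ((6 ⊗ 4) ⊗ (0 ⊗ 0))) = 16

Expand innermost to outermost. Recall ⊕ takes the minimum of its arguments and ⊗ takes their sum. Working out the expression (((8 ⊗ 6) ⊗ (-3 ⊗ -5)) ⊗ ((6 ⊗ 4) ⊗ (0 ⊗ 0))) gives 16.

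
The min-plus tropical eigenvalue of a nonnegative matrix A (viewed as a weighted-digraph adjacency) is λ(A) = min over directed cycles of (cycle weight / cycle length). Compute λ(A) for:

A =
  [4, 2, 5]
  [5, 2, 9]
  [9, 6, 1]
λ(A) = 1

Enumerate directed cycles and compute their means (weight / length). Sample:
  cycle 0 → 0: weight = 4, length = 1, mean = 4/1 ≈ 4.000
  cycle 1 → 1: weight = 2, length = 1, mean = 2/1 ≈ 2.000
  cycle 2 → 2: weight = 1, length = 1, mean = 1/1 ≈ 1.000
  cycle 0 → 1 → 0: weight = 7, length = 2, mean = 7/2 ≈ 3.500
  cycle 0 → 2 → 0: weight = 14, length = 2, mean = 14/2 ≈ 7.000
  cycle 1 → 0 → 1: weight = 7, length = 2, mean = 7/2 ≈ 3.500
Minimum mean = 1.000, attained e.g. along the cycle 2 → 2 with weight 1 and length 1. So λ(A) = 1/1 = 1.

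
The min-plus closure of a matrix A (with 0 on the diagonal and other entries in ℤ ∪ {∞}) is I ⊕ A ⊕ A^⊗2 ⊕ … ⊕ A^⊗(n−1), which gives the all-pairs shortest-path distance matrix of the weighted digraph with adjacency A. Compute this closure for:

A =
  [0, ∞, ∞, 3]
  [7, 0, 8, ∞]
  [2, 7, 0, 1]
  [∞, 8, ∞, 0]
Closure =
  [0, 11, 19, 3]
  [7, 0, 8, 9]
  [2, 7, 0, 1]
  [15, 8, 16, 0]

This is the Floyd-Warshall all-pairs shortest-path computation. For each intermediate vertex k = 0, 1, …, 3, update dist[i][j] ← min(dist[i][j], dist[i][k] + dist[k][j]). The final matrix gives, for each (i, j), the minimum total weight of any directed path from i to j (possibly empty when i = j).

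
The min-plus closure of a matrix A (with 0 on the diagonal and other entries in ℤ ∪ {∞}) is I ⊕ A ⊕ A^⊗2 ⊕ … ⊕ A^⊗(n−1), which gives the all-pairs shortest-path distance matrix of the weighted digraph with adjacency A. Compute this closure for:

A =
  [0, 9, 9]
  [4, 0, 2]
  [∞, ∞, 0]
Closure =
  [0, 9, 9]
  [4, 0, 2]
  [∞, ∞, 0]

This is the Floyd-Warshall all-pairs shortest-path computation. For each intermediate vertex k = 0, 1, …, 2, update dist[i][j] ← min(dist[i][j], dist[i][k] + dist[k][j]). The final matrix gives, for each (i, j), the minimum total weight of any directed path from i to j (possibly empty when i = j).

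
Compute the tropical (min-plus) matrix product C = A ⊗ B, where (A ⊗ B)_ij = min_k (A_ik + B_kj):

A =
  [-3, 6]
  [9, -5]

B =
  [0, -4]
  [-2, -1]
A ⊗ B =
  [-3, -7]
  [-7, -6]

Apply the min-plus product entry-by-entry:
  C[0][0] = min over k of (A[0][0] + B[0][0] = -3 + 0 = -3, A[0][1] + B[1][0] = 6 + -2 = 4) = -3 (attained at k = 0)
  C[0][1] = min over k of (A[0][0] + B[0][1] = -3 + -4 = -7, A[0][1] + B[1][1] = 6 + -1 = 5) = -7 (attained at k = 0)
  C[1][0] = min over k of (A[1][0] + B[0][0] = 9 + 0 = 9, A[1][1] + B[1][0] = -5 + -2 = -7) = -7 (attained at k = 1)
  C[1][1] = min over k of (A[1][0] + B[0][1] = 9 + -4 = 5, A[1][1] + B[1][1] = -5 + -1 = -6) = -6 (attained at k = 1)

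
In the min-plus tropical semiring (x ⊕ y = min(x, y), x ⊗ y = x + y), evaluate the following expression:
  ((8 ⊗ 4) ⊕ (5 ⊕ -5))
((8 ⊗ 4) ⊕ (5 ⊕ -5)) = -5

Expand innermost to outermost. Recall ⊕ takes the minimum of its arguments and ⊗ takes their sum. Working out the expression ((8 ⊗ 4) ⊕ (5 ⊕ -5)) gives -5.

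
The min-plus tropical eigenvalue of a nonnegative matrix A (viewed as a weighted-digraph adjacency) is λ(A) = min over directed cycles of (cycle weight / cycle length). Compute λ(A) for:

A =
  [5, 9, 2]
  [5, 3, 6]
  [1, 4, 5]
λ(A) = 3/2

Enumerate directed cycles and compute their means (weight / length). Sample:
  cycle 0 → 0: weight = 5, length = 1, mean = 5/1 ≈ 5.000
  cycle 1 → 1: weight = 3, length = 1, mean = 3/1 ≈ 3.000
  cycle 2 → 2: weight = 5, length = 1, mean = 5/1 ≈ 5.000
  cycle 0 → 1 → 0: weight = 14, length = 2, mean = 14/2 ≈ 7.000
  cycle 0 → 2 → 0: weight = 3, length = 2, mean = 3/2 ≈ 1.500
  cycle 1 → 0 → 1: weight = 14, length = 2, mean = 14/2 ≈ 7.000
Minimum mean = 1.500, attained e.g. along the cycle 0 → 2 → 0 with weight 3 and length 2. So λ(A) = 3/2 = 3/2.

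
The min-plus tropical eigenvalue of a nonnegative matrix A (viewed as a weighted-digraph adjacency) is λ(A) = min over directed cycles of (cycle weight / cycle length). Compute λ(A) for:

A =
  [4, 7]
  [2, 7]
λ(A) = 4

Enumerate directed cycles and compute their means (weight / length). Sample:
  cycle 0 → 0: weight = 4, length = 1, mean = 4/1 ≈ 4.000
  cycle 1 → 1: weight = 7, length = 1, mean = 7/1 ≈ 7.000
  cycle 0 → 1 → 0: weight = 9, length = 2, mean = 9/2 ≈ 4.500
  cycle 1 → 0 → 1: weight = 9, length = 2, mean = 9/2 ≈ 4.500
Minimum mean = 4.000, attained e.g. along the cycle 0 → 0 with weight 4 and length 1. So λ(A) = 4/1 = 4.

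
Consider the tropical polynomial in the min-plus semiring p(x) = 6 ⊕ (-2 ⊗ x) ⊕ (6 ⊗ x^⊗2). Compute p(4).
p(4) = 2

A tropical monomial a ⊗ x^⊗i evaluates to a + i · x. Evaluating each term at x = 4:
  Term 0 contributes 6 + 0 · 4 = 6
  Term 1 contributes -2 + 1 · 4 = 2
  Term 2 contributes 6 + 2 · 4 = 14
p(4) = ⊕ of these = min[6, 2, 14] = 2.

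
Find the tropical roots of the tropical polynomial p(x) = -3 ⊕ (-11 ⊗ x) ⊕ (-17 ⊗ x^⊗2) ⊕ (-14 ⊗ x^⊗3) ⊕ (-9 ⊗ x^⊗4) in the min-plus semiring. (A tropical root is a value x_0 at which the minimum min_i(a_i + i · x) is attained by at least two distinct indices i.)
Roots: {-5, -3, 6, 8}

Each tropical root is a break point of the lower envelope of the lines y = a_i + i · x (there are 5 lines, with slopes 0, 1, ..., 4). Only the lines that attain the minimum somewhere contribute to roots; other lines are dominated. Here the surviving (envelope) indices are i = 4, i = 3, i = 2, i = 1, i = 0.
Intersections between consecutive envelope lines give the roots: for adjacent envelope indices i < j the intersection is x = (a_i − a_j) / (j − i). Reading off the sorted break points: {-5, -3, 6, 8}.
Verification: at each break x_0, at least two indices attain the minimum of min_i(a_i + i · x_0).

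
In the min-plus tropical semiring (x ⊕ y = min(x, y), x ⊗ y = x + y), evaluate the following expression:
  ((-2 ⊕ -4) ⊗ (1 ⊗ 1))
((-2 ⊕ -4) ⊗ (1 ⊗ 1)) = -2

Expand innermost to outermost. Recall ⊕ takes the minimum of its arguments and ⊗ takes their sum. Working out the expression ((-2 ⊕ -4) ⊗ (1 ⊗ 1)) gives -2.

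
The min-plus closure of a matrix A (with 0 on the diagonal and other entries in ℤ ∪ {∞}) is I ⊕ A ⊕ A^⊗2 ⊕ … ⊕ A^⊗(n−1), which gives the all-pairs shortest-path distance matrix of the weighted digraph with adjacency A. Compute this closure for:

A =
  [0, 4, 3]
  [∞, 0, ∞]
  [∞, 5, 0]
Closure =
  [0, 4, 3]
  [∞, 0, ∞]
  [∞, 5, 0]

This is the Floyd-Warshall all-pairs shortest-path computation. For each intermediate vertex k = 0, 1, …, 2, update dist[i][j] ← min(dist[i][j], dist[i][k] + dist[k][j]). The final matrix gives, for each (i, j), the minimum total weight of any directed path from i to j (possibly empty when i = j).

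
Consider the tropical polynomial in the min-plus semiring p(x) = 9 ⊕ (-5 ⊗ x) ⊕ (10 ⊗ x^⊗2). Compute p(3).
p(3) = -2

A tropical monomial a ⊗ x^⊗i evaluates to a + i · x. Evaluating each term at x = 3:
  Term 0 contributes 9 + 0 · 3 = 9
  Term 1 contributes -5 + 1 · 3 = -2
  Term 2 contributes 10 + 2 · 3 = 16
p(3) = ⊕ of these = min[9, -2, 16] = -2.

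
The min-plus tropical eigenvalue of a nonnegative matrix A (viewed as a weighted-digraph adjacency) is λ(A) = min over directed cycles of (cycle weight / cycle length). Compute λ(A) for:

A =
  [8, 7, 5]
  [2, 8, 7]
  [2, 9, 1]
λ(A) = 1

Enumerate directed cycles and compute their means (weight / length). Sample:
  cycle 0 → 0: weight = 8, length = 1, mean = 8/1 ≈ 8.000
  cycle 1 → 1: weight = 8, length = 1, mean = 8/1 ≈ 8.000
  cycle 2 → 2: weight = 1, length = 1, mean = 1/1 ≈ 1.000
  cycle 0 → 1 → 0: weight = 9, length = 2, mean = 9/2 ≈ 4.500
  cycle 0 → 2 → 0: weight = 7, length = 2, mean = 7/2 ≈ 3.500
  cycle 1 → 0 → 1: weight = 9, length = 2, mean = 9/2 ≈ 4.500
Minimum mean = 1.000, attained e.g. along the cycle 2 → 2 with weight 1 and length 1. So λ(A) = 1/1 = 1.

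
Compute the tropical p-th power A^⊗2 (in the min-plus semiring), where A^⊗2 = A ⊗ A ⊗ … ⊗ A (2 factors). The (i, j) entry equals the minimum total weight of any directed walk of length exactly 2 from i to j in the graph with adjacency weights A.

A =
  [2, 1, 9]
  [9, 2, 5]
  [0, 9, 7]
A^⊗2 =
  [4, 3, 6]
  [5, 4, 7]
  [2, 1, 9]

Each entry (A^⊗2)_ij equals the minimum over all length-2 walks i = v_0 → v_1 → … → v_2 = j of Σ_t A[v_t][v_{t+1}]. For example, for (i, j) = (0, 2) we minimise over 3 possible intermediate vertex sequences; the minimum is 6, attained along the walk 0 → 1 → 2.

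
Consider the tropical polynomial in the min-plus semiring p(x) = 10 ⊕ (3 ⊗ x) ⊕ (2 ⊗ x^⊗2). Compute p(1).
p(1) = 4

A tropical monomial a ⊗ x^⊗i evaluates to a + i · x. Evaluating each term at x = 1:
  Term 0 contributes 10 + 0 · 1 = 10
  Term 1 contributes 3 + 1 · 1 = 4
  Term 2 contributes 2 + 2 · 1 = 4
p(1) = ⊕ of these = min[10, 4, 4] = 4.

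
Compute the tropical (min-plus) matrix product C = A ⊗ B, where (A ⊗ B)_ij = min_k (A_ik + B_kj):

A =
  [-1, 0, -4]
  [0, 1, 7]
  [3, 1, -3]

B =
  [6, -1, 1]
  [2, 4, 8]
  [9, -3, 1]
A ⊗ B =
  [2, -7, -3]
  [3, -1, 1]
  [3, -6, -2]

Apply the min-plus product entry-by-entry:
  C[0][0] = min over k of (A[0][0] + B[0][0] = -1 + 6 = 5, A[0][1] + B[1][0] = 0 + 2 = 2, A[0][2] + B[2][0] = -4 + 9 = 5) = 2 (attained at k = 1)
  C[0][1] = min over k of (A[0][0] + B[0][1] = -1 + -1 = -2, A[0][1] + B[1][1] = 0 + 4 = 4, A[0][2] + B[2][1] = -4 + -3 = -7) = -7 (attained at k = 2)
  C[0][2] = min over k of (A[0][0] + B[0][2] = -1 + 1 = 0, A[0][1] + B[1][2] = 0 + 8 = 8, A[0][2] + B[2][2] = -4 + 1 = -3) = -3 (attained at k = 2)
  C[1][0] = min over k of (A[1][0] + B[0][0] = 0 + 6 = 6, A[1][1] + B[1][0] = 1 + 2 = 3, A[1][2] + B[2][0] = 7 + 9 = 16) = 3 (attained at k = 1)
  C[1][1] = min over k of (A[1][0] + B[0][1] = 0 + -1 = -1, A[1][1] + B[1][1] = 1 + 4 = 5, A[1][2] + B[2][1] = 7 + -3 = 4) = -1 (attained at k = 0)
  C[1][2] = min over k of (A[1][0] + B[0][2] = 0 + 1 = 1, A[1][1] + B[1][2] = 1 + 8 = 9, A[1][2] + B[2][2] = 7 + 1 = 8) = 1 (attained at k = 0)
  C[2][0] = min over k of (A[2][0] + B[0][0] = 3 + 6 = 9, A[2][1] + B[1][0] = 1 + 2 = 3, A[2][2] + B[2][0] = -3 + 9 = 6) = 3 (attained at k = 1)
  C[2][1] = min over k of (A[2][0] + B[0][1] = 3 + -1 = 2, A[2][1] + B[1][1] = 1 + 4 = 5, A[2][2] + B[2][1] = -3 + -3 = -6) = -6 (attained at k = 2)
  C[2][2] = min over k of (A[2][0] + B[0][2] = 3 + 1 = 4, A[2][1] + B[1][2] = 1 + 8 = 9, A[2][2] + B[2][2] = -3 + 1 = -2) = -2 (attained at k = 2)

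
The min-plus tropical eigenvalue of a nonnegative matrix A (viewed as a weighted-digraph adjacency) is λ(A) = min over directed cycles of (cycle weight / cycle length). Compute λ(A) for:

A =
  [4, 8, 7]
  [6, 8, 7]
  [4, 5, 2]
λ(A) = 2

Enumerate directed cycles and compute their means (weight / length). Sample:
  cycle 0 → 0: weight = 4, length = 1, mean = 4/1 ≈ 4.000
  cycle 1 → 1: weight = 8, length = 1, mean = 8/1 ≈ 8.000
  cycle 2 → 2: weight = 2, length = 1, mean = 2/1 ≈ 2.000
  cycle 0 → 1 → 0: weight = 14, length = 2, mean = 14/2 ≈ 7.000
  cycle 0 → 2 → 0: weight = 11, length = 2, mean = 11/2 ≈ 5.500
  cycle 1 → 0 → 1: weight = 14, length = 2, mean = 14/2 ≈ 7.000
Minimum mean = 2.000, attained e.g. along the cycle 2 → 2 with weight 2 and length 1. So λ(A) = 2/1 = 2.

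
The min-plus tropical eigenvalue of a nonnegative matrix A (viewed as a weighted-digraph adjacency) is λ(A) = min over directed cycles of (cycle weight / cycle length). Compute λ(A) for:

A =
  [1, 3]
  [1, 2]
λ(A) = 1

Enumerate directed cycles and compute their means (weight / length). Sample:
  cycle 0 → 0: weight = 1, length = 1, mean = 1/1 ≈ 1.000
  cycle 1 → 1: weight = 2, length = 1, mean = 2/1 ≈ 2.000
  cycle 0 → 1 → 0: weight = 4, length = 2, mean = 4/2 ≈ 2.000
  cycle 1 → 0 → 1: weight = 4, length = 2, mean = 4/2 ≈ 2.000
Minimum mean = 1.000, attained e.g. along the cycle 0 → 0 with weight 1 and length 1. So λ(A) = 1/1 = 1.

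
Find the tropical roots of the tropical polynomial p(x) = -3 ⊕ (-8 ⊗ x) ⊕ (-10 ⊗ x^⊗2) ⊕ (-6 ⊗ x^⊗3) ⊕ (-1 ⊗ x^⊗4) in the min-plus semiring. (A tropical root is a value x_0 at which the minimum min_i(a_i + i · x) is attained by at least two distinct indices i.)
Roots: {-5, -4, 2, 5}

Each tropical root is a break point of the lower envelope of the lines y = a_i + i · x (there are 5 lines, with slopes 0, 1, ..., 4). Only the lines that attain the minimum somewhere contribute to roots; other lines are dominated. Here the surviving (envelope) indices are i = 4, i = 3, i = 2, i = 1, i = 0.
Intersections between consecutive envelope lines give the roots: for adjacent envelope indices i < j the intersection is x = (a_i − a_j) / (j − i). Reading off the sorted break points: {-5, -4, 2, 5}.
Verification: at each break x_0, at least two indices attain the minimum of min_i(a_i + i · x_0).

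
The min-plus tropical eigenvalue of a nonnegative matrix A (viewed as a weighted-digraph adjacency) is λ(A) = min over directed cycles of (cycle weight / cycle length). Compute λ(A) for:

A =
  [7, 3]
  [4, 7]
λ(A) = 7/2

Enumerate directed cycles and compute their means (weight / length). Sample:
  cycle 0 → 0: weight = 7, length = 1, mean = 7/1 ≈ 7.000
  cycle 1 → 1: weight = 7, length = 1, mean = 7/1 ≈ 7.000
  cycle 0 → 1 → 0: weight = 7, length = 2, mean = 7/2 ≈ 3.500
  cycle 1 → 0 → 1: weight = 7, length = 2, mean = 7/2 ≈ 3.500
Minimum mean = 3.500, attained e.g. along the cycle 0 → 1 → 0 with weight 7 and length 2. So λ(A) = 7/2 = 7/2.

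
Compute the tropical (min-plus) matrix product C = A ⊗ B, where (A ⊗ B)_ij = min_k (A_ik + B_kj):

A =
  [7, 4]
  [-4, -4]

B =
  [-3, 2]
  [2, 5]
A ⊗ B =
  [4, 9]
  [-7, -2]

Apply the min-plus product entry-by-entry:
  C[0][0] = min over k of (A[0][0] + B[0][0] = 7 + -3 = 4, A[0][1] + B[1][0] = 4 + 2 = 6) = 4 (attained at k = 0)
  C[0][1] = min over k of (A[0][0] + B[0][1] = 7 + 2 = 9, A[0][1] + B[1][1] = 4 + 5 = 9) = 9 (attained at k = 0)
  C[1][0] = min over k of (A[1][0] + B[0][0] = -4 + -3 = -7, A[1][1] + B[1][0] = -4 + 2 = -2) = -7 (attained at k = 0)
  C[1][1] = min over k of (A[1][0] + B[0][1] = -4 + 2 = -2, A[1][1] + B[1][1] = -4 + 5 = 1) = -2 (attained at k = 0)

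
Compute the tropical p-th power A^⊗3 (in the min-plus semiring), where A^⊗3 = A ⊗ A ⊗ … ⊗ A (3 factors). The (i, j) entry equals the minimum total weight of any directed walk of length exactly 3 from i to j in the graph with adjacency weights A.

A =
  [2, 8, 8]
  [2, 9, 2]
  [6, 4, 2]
A^⊗3 =
  [6, 12, 12]
  [6, 8, 6]
  [8, 8, 6]

Each entry (A^⊗3)_ij equals the minimum over all length-3 walks i = v_0 → v_1 → … → v_3 = j of Σ_t A[v_t][v_{t+1}]. For example, for (i, j) = (0, 2) we minimise over 9 possible intermediate vertex sequences; the minimum is 12, attained along the walk 0 → 0 → 0 → 2.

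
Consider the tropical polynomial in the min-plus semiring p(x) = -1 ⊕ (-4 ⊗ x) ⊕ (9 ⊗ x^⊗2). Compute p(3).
p(3) = -1

A tropical monomial a ⊗ x^⊗i evaluates to a + i · x. Evaluating each term at x = 3:
  Term 0 contributes -1 + 0 · 3 = -1
  Term 1 contributes -4 + 1 · 3 = -1
  Term 2 contributes 9 + 2 · 3 = 15
p(3) = ⊕ of these = min[-1, -1, 15] = -1.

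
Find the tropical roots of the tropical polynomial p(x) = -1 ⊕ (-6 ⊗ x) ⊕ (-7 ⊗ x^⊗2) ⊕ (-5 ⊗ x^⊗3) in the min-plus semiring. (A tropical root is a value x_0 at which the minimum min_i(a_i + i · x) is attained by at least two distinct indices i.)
Roots: {-2, 1, 5}

Each tropical root is a break point of the lower envelope of the lines y = a_i + i · x (there are 4 lines, with slopes 0, 1, ..., 3). Only the lines that attain the minimum somewhere contribute to roots; other lines are dominated. Here the surviving (envelope) indices are i = 3, i = 2, i = 1, i = 0.
Intersections between consecutive envelope lines give the roots: for adjacent envelope indices i < j the intersection is x = (a_i − a_j) / (j − i). Reading off the sorted break points: {-2, 1, 5}.
Verification: at each break x_0, at least two indices attain the minimum of min_i(a_i + i · x_0).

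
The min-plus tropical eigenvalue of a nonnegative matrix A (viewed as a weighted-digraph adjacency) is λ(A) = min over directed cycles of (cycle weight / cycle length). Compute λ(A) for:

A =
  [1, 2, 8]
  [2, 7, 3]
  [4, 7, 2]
λ(A) = 1

Enumerate directed cycles and compute their means (weight / length). Sample:
  cycle 0 → 0: weight = 1, length = 1, mean = 1/1 ≈ 1.000
  cycle 1 → 1: weight = 7, length = 1, mean = 7/1 ≈ 7.000
  cycle 2 → 2: weight = 2, length = 1, mean = 2/1 ≈ 2.000
  cycle 0 → 1 → 0: weight = 4, length = 2, mean = 4/2 ≈ 2.000
  cycle 0 → 2 → 0: weight = 12, length = 2, mean = 12/2 ≈ 6.000
  cycle 1 → 0 → 1: weight = 4, length = 2, mean = 4/2 ≈ 2.000
Minimum mean = 1.000, attained e.g. along the cycle 0 → 0 with weight 1 and length 1. So λ(A) = 1/1 = 1.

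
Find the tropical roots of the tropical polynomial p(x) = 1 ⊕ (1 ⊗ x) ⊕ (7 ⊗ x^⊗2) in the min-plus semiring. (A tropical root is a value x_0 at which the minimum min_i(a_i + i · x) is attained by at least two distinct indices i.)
Roots: {-6, 0}

Each tropical root is a break point of the lower envelope of the lines y = a_i + i · x (there are 3 lines, with slopes 0, 1, ..., 2). Only the lines that attain the minimum somewhere contribute to roots; other lines are dominated. Here the surviving (envelope) indices are i = 2, i = 1, i = 0.
Intersections between consecutive envelope lines give the roots: for adjacent envelope indices i < j the intersection is x = (a_i − a_j) / (j − i). Reading off the sorted break points: {-6, 0}.
Verification: at each break x_0, at least two indices attain the minimum of min_i(a_i + i · x_0).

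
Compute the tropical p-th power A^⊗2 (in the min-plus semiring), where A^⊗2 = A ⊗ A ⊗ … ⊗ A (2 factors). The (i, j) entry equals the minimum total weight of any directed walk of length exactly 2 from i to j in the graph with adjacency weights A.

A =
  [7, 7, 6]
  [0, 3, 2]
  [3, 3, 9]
A^⊗2 =
  [7, 9, 9]
  [3, 5, 5]
  [3, 6, 5]

Each entry (A^⊗2)_ij equals the minimum over all length-2 walks i = v_0 → v_1 → … → v_2 = j of Σ_t A[v_t][v_{t+1}]. For example, for (i, j) = (0, 2) we minimise over 3 possible intermediate vertex sequences; the minimum is 9, attained along the walk 0 → 1 → 2.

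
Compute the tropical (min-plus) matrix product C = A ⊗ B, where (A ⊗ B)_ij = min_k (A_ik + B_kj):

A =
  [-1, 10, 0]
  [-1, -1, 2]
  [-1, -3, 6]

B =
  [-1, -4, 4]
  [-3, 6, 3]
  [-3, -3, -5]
A ⊗ B =
  [-3, -5, -5]
  [-4, -5, -3]
  [-6, -5, 0]

Apply the min-plus product entry-by-entry:
  C[0][0] = min over k of (A[0][0] + B[0][0] = -1 + -1 = -2, A[0][1] + B[1][0] = 10 + -3 = 7, A[0][2] + B[2][0] = 0 + -3 = -3) = -3 (attained at k = 2)
  C[0][1] = min over k of (A[0][0] + B[0][1] = -1 + -4 = -5, A[0][1] + B[1][1] = 10 + 6 = 16, A[0][2] + B[2][1] = 0 + -3 = -3) = -5 (attained at k = 0)
  C[0][2] = min over k of (A[0][0] + B[0][2] = -1 + 4 = 3, A[0][1] + B[1][2] = 10 + 3 = 13, A[0][2] + B[2][2] = 0 + -5 = -5) = -5 (attained at k = 2)
  C[1][0] = min over k of (A[1][0] + B[0][0] = -1 + -1 = -2, A[1][1] + B[1][0] = -1 + -3 = -4, A[1][2] + B[2][0] = 2 + -3 = -1) = -4 (attained at k = 1)
  C[1][1] = min over k of (A[1][0] + B[0][1] = -1 + -4 = -5, A[1][1] + B[1][1] = -1 + 6 = 5, A[1][2] + B[2][1] = 2 + -3 = -1) = -5 (attained at k = 0)
  C[1][2] = min over k of (A[1][0] + B[0][2] = -1 + 4 = 3, A[1][1] + B[1][2] = -1 + 3 = 2, A[1][2] + B[2][2] = 2 + -5 = -3) = -3 (attained at k = 2)
  C[2][0] = min over k of (A[2][0] + B[0][0] = -1 + -1 = -2, A[2][1] + B[1][0] = -3 + -3 = -6, A[2][2] + B[2][0] = 6 + -3 = 3) = -6 (attained at k = 1)
  C[2][1] = min over k of (A[2][0] + B[0][1] = -1 + -4 = -5, A[2][1] + B[1][1] = -3 + 6 = 3, A[2][2] + B[2][1] = 6 + -3 = 3) = -5 (attained at k = 0)
  C[2][2] = min over k of (A[2][0] + B[0][2] = -1 + 4 = 3, A[2][1] + B[1][2] = -3 + 3 = 0, A[2][2] + B[2][2] = 6 + -5 = 1) = 0 (attained at k = 1)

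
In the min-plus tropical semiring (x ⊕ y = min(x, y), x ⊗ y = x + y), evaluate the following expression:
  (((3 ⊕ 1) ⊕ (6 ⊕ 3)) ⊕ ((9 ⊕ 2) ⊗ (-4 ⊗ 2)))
(((3 ⊕ 1) ⊕ (6 ⊕ 3)) ⊕ ((9 ⊕ 2) ⊗ (-4 ⊗ 2))) = 0

Expand innermost to outermost. Recall ⊕ takes the minimum of its arguments and ⊗ takes their sum. Working out the expression (((3 ⊕ 1) ⊕ (6 ⊕ 3)) ⊕ ((9 ⊕ 2) ⊗ (-4 ⊗ 2))) gives 0.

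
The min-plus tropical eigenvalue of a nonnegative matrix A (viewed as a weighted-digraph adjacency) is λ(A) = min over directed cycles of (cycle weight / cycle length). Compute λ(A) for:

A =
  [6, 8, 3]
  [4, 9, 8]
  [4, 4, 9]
λ(A) = 7/2

Enumerate directed cycles and compute their means (weight / length). Sample:
  cycle 0 → 0: weight = 6, length = 1, mean = 6/1 ≈ 6.000
  cycle 1 → 1: weight = 9, length = 1, mean = 9/1 ≈ 9.000
  cycle 2 → 2: weight = 9, length = 1, mean = 9/1 ≈ 9.000
  cycle 0 → 1 → 0: weight = 12, length = 2, mean = 12/2 ≈ 6.000
  cycle 0 → 2 → 0: weight = 7, length = 2, mean = 7/2 ≈ 3.500
  cycle 1 → 0 → 1: weight = 12, length = 2, mean = 12/2 ≈ 6.000
Minimum mean = 3.500, attained e.g. along the cycle 0 → 2 → 0 with weight 7 and length 2. So λ(A) = 7/2 = 7/2.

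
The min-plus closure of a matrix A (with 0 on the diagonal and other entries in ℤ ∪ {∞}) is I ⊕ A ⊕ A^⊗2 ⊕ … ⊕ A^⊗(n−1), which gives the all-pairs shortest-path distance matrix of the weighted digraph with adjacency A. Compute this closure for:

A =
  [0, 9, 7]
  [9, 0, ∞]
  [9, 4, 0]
Closure =
  [0, 9, 7]
  [9, 0, 16]
  [9, 4, 0]

This is the Floyd-Warshall all-pairs shortest-path computation. For each intermediate vertex k = 0, 1, …, 2, update dist[i][j] ← min(dist[i][j], dist[i][k] + dist[k][j]). The final matrix gives, for each (i, j), the minimum total weight of any directed path from i to j (possibly empty when i = j).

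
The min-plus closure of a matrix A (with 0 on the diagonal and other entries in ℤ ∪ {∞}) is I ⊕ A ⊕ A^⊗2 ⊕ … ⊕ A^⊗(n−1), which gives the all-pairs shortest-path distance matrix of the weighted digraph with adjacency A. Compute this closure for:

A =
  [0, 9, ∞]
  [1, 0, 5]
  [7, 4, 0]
Closure =
  [0, 9, 14]
  [1, 0, 5]
  [5, 4, 0]

This is the Floyd-Warshall all-pairs shortest-path computation. For each intermediate vertex k = 0, 1, …, 2, update dist[i][j] ← min(dist[i][j], dist[i][k] + dist[k][j]). The final matrix gives, for each (i, j), the minimum total weight of any directed path from i to j (possibly empty when i = j).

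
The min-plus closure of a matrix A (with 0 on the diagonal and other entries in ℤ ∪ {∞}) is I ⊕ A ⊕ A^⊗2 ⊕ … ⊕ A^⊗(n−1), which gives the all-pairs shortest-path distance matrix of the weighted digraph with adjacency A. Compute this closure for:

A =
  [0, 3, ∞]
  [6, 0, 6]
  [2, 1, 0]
Closure =
  [0, 3, 9]
  [6, 0, 6]
  [2, 1, 0]

This is the Floyd-Warshall all-pairs shortest-path computation. For each intermediate vertex k = 0, 1, …, 2, update dist[i][j] ← min(dist[i][j], dist[i][k] + dist[k][j]). The final matrix gives, for each (i, j), the minimum total weight of any directed path from i to j (possibly empty when i = j).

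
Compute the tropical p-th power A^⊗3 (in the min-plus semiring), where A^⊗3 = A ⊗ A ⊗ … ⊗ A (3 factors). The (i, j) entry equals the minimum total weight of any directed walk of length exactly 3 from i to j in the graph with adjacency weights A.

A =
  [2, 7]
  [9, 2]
A^⊗3 =
  [6, 11]
  [13, 6]

Each entry (A^⊗3)_ij equals the minimum over all length-3 walks i = v_0 → v_1 → … → v_3 = j of Σ_t A[v_t][v_{t+1}]. For example, for (i, j) = (0, 1) we minimise over 4 possible intermediate vertex sequences; the minimum is 11, attained along the walk 0 → 0 → 0 → 1.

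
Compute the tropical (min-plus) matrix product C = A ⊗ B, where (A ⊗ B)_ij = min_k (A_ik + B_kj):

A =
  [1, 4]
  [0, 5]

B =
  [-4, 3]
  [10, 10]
A ⊗ B =
  [-3, 4]
  [-4, 3]

Apply the min-plus product entry-by-entry:
  C[0][0] = min over k of (A[0][0] + B[0][0] = 1 + -4 = -3, A[0][1] + B[1][0] = 4 + 10 = 14) = -3 (attained at k = 0)
  C[0][1] = min over k of (A[0][0] + B[0][1] = 1 + 3 = 4, A[0][1] + B[1][1] = 4 + 10 = 14) = 4 (attained at k = 0)
  C[1][0] = min over k of (A[1][0] + B[0][0] = 0 + -4 = -4, A[1][1] + B[1][0] = 5 + 10 = 15) = -4 (attained at k = 0)
  C[1][1] = min over k of (A[1][0] + B[0][1] = 0 + 3 = 3, A[1][1] + B[1][1] = 5 + 10 = 15) = 3 (attained at k = 0)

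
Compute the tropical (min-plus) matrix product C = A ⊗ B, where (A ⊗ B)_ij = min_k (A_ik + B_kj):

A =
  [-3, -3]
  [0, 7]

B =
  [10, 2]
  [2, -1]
A ⊗ B =
  [-1, -4]
  [9, 2]

Apply the min-plus product entry-by-entry:
  C[0][0] = min over k of (A[0][0] + B[0][0] = -3 + 10 = 7, A[0][1] + B[1][0] = -3 + 2 = -1) = -1 (attained at k = 1)
  C[0][1] = min over k of (A[0][0] + B[0][1] = -3 + 2 = -1, A[0][1] + B[1][1] = -3 + -1 = -4) = -4 (attained at k = 1)
  C[1][0] = min over k of (A[1][0] + B[0][0] = 0 + 10 = 10, A[1][1] + B[1][0] = 7 + 2 = 9) = 9 (attained at k = 1)
  C[1][1] = min over k of (A[1][0] + B[0][1] = 0 + 2 = 2, A[1][1] + B[1][1] = 7 + -1 = 6) = 2 (attained at k = 0)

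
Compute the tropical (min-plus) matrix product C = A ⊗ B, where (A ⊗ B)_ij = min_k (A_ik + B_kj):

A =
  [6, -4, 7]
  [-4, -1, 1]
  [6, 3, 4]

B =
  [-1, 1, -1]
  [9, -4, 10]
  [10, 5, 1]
A ⊗ B =
  [5, -8, 5]
  [-5, -5, -5]
  [5, -1, 5]

Apply the min-plus product entry-by-entry:
  C[0][0] = min over k of (A[0][0] + B[0][0] = 6 + -1 = 5, A[0][1] + B[1][0] = -4 + 9 = 5, A[0][2] + B[2][0] = 7 + 10 = 17) = 5 (attained at k = 0)
  C[0][1] = min over k of (A[0][0] + B[0][1] = 6 + 1 = 7, A[0][1] + B[1][1] = -4 + -4 = -8, A[0][2] + B[2][1] = 7 + 5 = 12) = -8 (attained at k = 1)
  C[0][2] = min over k of (A[0][0] + B[0][2] = 6 + -1 = 5, A[0][1] + B[1][2] = -4 + 10 = 6, A[0][2] + B[2][2] = 7 + 1 = 8) = 5 (attained at k = 0)
  C[1][0] = min over k of (A[1][0] + B[0][0] = -4 + -1 = -5, A[1][1] + B[1][0] = -1 + 9 = 8, A[1][2] + B[2][0] = 1 + 10 = 11) = -5 (attained at k = 0)
  C[1][1] = min over k of (A[1][0] + B[0][1] = -4 + 1 = -3, A[1][1] + B[1][1] = -1 + -4 = -5, A[1][2] + B[2][1] = 1 + 5 = 6) = -5 (attained at k = 1)
  C[1][2] = min over k of (A[1][0] + B[0][2] = -4 + -1 = -5, A[1][1] + B[1][2] = -1 + 10 = 9, A[1][2] + B[2][2] = 1 + 1 = 2) = -5 (attained at k = 0)
  C[2][0] = min over k of (A[2][0] + B[0][0] = 6 + -1 = 5, A[2][1] + B[1][0] = 3 + 9 = 12, A[2][2] + B[2][0] = 4 + 10 = 14) = 5 (attained at k = 0)
  C[2][1] = min over k of (A[2][0] + B[0][1] = 6 + 1 = 7, A[2][1] + B[1][1] = 3 + -4 = -1, A[2][2] + B[2][1] = 4 + 5 = 9) = -1 (attained at k = 1)
  C[2][2] = min over k of (A[2][0] + B[0][2] = 6 + -1 = 5, A[2][1] + B[1][2] = 3 + 10 = 13, A[2][2] + B[2][2] = 4 + 1 = 5) = 5 (attained at k = 0)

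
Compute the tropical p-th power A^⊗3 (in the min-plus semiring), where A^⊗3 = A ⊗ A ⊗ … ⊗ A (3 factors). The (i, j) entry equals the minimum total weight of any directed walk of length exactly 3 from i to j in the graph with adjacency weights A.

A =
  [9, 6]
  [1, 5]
A^⊗3 =
  [12, 13]
  [8, 12]

Each entry (A^⊗3)_ij equals the minimum over all length-3 walks i = v_0 → v_1 → … → v_3 = j of Σ_t A[v_t][v_{t+1}]. For example, for (i, j) = (0, 1) we minimise over 4 possible intermediate vertex sequences; the minimum is 13, attained along the walk 0 → 1 → 0 → 1.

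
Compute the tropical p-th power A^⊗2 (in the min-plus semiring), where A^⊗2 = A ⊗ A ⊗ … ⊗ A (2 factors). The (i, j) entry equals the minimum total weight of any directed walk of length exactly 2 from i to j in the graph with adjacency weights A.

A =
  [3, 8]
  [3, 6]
A^⊗2 =
  [6, 11]
  [6, 11]

Each entry (A^⊗2)_ij equals the minimum over all length-2 walks i = v_0 → v_1 → … → v_2 = j of Σ_t A[v_t][v_{t+1}]. For example, for (i, j) = (0, 1) we minimise over 2 possible intermediate vertex sequences; the minimum is 11, attained along the walk 0 → 0 → 1.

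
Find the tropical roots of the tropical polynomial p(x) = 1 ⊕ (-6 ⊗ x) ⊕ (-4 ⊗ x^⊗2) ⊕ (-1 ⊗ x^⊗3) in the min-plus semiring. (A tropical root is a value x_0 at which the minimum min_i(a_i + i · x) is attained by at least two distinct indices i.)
Roots: {-3, -2, 7}

Each tropical root is a break point of the lower envelope of the lines y = a_i + i · x (there are 4 lines, with slopes 0, 1, ..., 3). Only the lines that attain the minimum somewhere contribute to roots; other lines are dominated. Here the surviving (envelope) indices are i = 3, i = 2, i = 1, i = 0.
Intersections between consecutive envelope lines give the roots: for adjacent envelope indices i < j the intersection is x = (a_i − a_j) / (j − i). Reading off the sorted break points: {-3, -2, 7}.
Verification: at each break x_0, at least two indices attain the minimum of min_i(a_i + i · x_0).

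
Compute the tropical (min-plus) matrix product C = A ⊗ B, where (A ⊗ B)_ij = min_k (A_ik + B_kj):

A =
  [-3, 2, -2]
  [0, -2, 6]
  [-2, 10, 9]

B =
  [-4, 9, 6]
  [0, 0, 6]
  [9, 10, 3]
A ⊗ B =
  [-7, 2, 1]
  [-4, -2, 4]
  [-6, 7, 4]

Apply the min-plus product entry-by-entry:
  C[0][0] = min over k of (A[0][0] + B[0][0] = -3 + -4 = -7, A[0][1] + B[1][0] = 2 + 0 = 2, A[0][2] + B[2][0] = -2 + 9 = 7) = -7 (attained at k = 0)
  C[0][1] = min over k of (A[0][0] + B[0][1] = -3 + 9 = 6, A[0][1] + B[1][1] = 2 + 0 = 2, A[0][2] + B[2][1] = -2 + 10 = 8) = 2 (attained at k = 1)
  C[0][2] = min over k of (A[0][0] + B[0][2] = -3 + 6 = 3, A[0][1] + B[1][2] = 2 + 6 = 8, A[0][2] + B[2][2] = -2 + 3 = 1) = 1 (attained at k = 2)
  C[1][0] = min over k of (A[1][0] + B[0][0] = 0 + -4 = -4, A[1][1] + B[1][0] = -2 + 0 = -2, A[1][2] + B[2][0] = 6 + 9 = 15) = -4 (attained at k = 0)
  C[1][1] = min over k of (A[1][0] + B[0][1] = 0 + 9 = 9, A[1][1] + B[1][1] = -2 + 0 = -2, A[1][2] + B[2][1] = 6 + 10 = 16) = -2 (attained at k = 1)
  C[1][2] = min over k of (A[1][0] + B[0][2] = 0 + 6 = 6, A[1][1] + B[1][2] = -2 + 6 = 4, A[1][2] + B[2][2] = 6 + 3 = 9) = 4 (attained at k = 1)
  C[2][0] = min over k of (A[2][0] + B[0][0] = -2 + -4 = -6, A[2][1] + B[1][0] = 10 + 0 = 10, A[2][2] + B[2][0] = 9 + 9 = 18) = -6 (attained at k = 0)
  C[2][1] = min over k of (A[2][0] + B[0][1] = -2 + 9 = 7, A[2][1] + B[1][1] = 10 + 0 = 10, A[2][2] + B[2][1] = 9 + 10 = 19) = 7 (attained at k = 0)
  C[2][2] = min over k of (A[2][0] + B[0][2] = -2 + 6 = 4, A[2][1] + B[1][2] = 10 + 6 = 16, A[2][2] + B[2][2] = 9 + 3 = 12) = 4 (attained at k = 0)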